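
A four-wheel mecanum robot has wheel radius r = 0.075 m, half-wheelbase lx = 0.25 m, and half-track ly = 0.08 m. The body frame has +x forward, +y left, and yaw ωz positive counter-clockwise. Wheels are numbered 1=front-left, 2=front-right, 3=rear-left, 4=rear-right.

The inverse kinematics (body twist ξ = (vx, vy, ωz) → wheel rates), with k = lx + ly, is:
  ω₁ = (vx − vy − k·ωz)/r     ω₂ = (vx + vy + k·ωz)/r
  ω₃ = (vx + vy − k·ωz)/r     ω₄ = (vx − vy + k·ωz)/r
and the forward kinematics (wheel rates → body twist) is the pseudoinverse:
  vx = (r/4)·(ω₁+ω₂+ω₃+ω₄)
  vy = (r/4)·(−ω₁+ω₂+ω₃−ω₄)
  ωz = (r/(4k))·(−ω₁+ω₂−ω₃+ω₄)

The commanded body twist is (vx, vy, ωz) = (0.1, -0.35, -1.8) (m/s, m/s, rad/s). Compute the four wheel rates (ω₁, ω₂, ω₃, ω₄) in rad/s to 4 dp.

(13.9200, -11.2533, 4.5867, -1.9200)

k = lx + ly = 0.25 + 0.08 = 0.3300;  k·ωz = 0.3300·-1.8 = -0.5940
ω₁ (FL) = (vx − vy − k·ωz)/r = 1.0440/0.075 = 13.9200
ω₂ (FR) = (vx + vy + k·ωz)/r = -0.8440/0.075 = -11.2533
ω₃ (RL) = (vx + vy − k·ωz)/r = 0.3440/0.075 = 4.5867
ω₄ (RR) = (vx − vy + k·ωz)/r = -0.1440/0.075 = -1.9200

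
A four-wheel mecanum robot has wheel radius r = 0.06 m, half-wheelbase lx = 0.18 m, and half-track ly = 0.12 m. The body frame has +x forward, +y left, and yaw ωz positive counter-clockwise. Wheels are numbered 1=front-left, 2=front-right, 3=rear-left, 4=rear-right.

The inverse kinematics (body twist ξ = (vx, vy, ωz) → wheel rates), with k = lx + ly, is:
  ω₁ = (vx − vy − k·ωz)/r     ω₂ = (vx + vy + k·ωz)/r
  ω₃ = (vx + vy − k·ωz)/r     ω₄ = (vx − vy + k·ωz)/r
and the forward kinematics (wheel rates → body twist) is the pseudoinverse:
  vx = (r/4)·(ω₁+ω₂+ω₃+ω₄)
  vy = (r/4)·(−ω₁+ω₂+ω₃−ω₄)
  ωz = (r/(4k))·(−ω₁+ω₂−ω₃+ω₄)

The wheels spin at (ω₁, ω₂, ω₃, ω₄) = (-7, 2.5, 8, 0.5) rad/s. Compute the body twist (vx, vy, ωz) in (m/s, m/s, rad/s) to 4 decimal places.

k = lx + ly = 0.18 + 0.12 = 0.3000
ω₁+ω₂+ω₃+ω₄ = 4.0000  →  vx = (0.06/4)·4.0000 = 0.0600
−ω₁+ω₂+ω₃−ω₄ = 17.0000  →  vy = (0.06/4)·17.0000 = 0.2550
−ω₁+ω₂−ω₃+ω₄ = 2.0000  →  ωz = (0.06/1.2000)·2.0000 = 0.1000

(0.0600, 0.2550, 0.1000)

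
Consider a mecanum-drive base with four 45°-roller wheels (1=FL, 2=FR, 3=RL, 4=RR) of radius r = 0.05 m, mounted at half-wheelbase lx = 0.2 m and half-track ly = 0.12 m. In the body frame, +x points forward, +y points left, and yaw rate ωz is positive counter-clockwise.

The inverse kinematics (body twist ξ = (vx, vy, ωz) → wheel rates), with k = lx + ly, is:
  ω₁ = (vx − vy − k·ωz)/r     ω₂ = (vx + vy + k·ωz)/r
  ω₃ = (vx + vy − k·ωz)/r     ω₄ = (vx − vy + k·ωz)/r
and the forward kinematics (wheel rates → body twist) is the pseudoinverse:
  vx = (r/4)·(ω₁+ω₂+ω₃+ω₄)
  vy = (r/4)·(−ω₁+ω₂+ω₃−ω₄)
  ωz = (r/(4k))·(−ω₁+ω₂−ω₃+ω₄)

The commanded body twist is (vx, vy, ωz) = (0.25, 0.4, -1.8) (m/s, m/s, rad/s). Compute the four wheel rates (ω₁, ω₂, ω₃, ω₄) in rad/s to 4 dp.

k = lx + ly = 0.2 + 0.12 = 0.3200;  k·ωz = 0.3200·-1.8 = -0.5760
ω₁ (FL) = (vx − vy − k·ωz)/r = 0.4260/0.05 = 8.5200
ω₂ (FR) = (vx + vy + k·ωz)/r = 0.0740/0.05 = 1.4800
ω₃ (RL) = (vx + vy − k·ωz)/r = 1.2260/0.05 = 24.5200
ω₄ (RR) = (vx − vy + k·ωz)/r = -0.7260/0.05 = -14.5200

(8.5200, 1.4800, 24.5200, -14.5200)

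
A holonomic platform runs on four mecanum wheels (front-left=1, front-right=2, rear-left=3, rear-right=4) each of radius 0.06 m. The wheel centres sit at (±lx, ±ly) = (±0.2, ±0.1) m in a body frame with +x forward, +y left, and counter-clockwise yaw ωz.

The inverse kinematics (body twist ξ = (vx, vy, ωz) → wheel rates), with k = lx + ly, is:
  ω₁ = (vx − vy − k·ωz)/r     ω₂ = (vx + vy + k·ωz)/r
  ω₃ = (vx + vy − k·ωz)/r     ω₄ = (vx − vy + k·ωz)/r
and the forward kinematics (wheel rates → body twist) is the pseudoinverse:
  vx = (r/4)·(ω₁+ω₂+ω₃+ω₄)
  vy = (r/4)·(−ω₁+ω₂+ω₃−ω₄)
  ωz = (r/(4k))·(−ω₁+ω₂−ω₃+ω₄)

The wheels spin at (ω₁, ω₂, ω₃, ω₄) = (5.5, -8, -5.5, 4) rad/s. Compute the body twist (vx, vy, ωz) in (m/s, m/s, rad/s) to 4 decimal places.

k = lx + ly = 0.2 + 0.1 = 0.3000
ω₁+ω₂+ω₃+ω₄ = -4.0000  →  vx = (0.06/4)·-4.0000 = -0.0600
−ω₁+ω₂+ω₃−ω₄ = -23.0000  →  vy = (0.06/4)·-23.0000 = -0.3450
−ω₁+ω₂−ω₃+ω₄ = -4.0000  →  ωz = (0.06/1.2000)·-4.0000 = -0.2000

(-0.0600, -0.3450, -0.2000)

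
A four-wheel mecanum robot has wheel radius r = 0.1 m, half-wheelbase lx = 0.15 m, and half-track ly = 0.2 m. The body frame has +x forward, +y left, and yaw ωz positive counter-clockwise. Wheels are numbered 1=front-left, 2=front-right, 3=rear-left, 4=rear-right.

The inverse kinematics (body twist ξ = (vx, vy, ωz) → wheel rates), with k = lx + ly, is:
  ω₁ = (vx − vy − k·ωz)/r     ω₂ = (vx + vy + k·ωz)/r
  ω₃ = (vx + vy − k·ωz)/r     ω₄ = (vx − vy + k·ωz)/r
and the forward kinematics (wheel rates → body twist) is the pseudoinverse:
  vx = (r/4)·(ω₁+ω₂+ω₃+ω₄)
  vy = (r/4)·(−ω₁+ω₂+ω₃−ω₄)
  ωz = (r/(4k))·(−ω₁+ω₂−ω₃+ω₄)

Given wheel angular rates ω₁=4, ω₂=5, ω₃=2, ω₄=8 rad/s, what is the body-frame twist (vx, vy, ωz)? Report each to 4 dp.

k = lx + ly = 0.15 + 0.2 = 0.3500
ω₁+ω₂+ω₃+ω₄ = 19.0000  →  vx = (0.1/4)·19.0000 = 0.4750
−ω₁+ω₂+ω₃−ω₄ = -5.0000  →  vy = (0.1/4)·-5.0000 = -0.1250
−ω₁+ω₂−ω₃+ω₄ = 7.0000  →  ωz = (0.1/1.4000)·7.0000 = 0.5000

(0.4750, -0.1250, 0.5000)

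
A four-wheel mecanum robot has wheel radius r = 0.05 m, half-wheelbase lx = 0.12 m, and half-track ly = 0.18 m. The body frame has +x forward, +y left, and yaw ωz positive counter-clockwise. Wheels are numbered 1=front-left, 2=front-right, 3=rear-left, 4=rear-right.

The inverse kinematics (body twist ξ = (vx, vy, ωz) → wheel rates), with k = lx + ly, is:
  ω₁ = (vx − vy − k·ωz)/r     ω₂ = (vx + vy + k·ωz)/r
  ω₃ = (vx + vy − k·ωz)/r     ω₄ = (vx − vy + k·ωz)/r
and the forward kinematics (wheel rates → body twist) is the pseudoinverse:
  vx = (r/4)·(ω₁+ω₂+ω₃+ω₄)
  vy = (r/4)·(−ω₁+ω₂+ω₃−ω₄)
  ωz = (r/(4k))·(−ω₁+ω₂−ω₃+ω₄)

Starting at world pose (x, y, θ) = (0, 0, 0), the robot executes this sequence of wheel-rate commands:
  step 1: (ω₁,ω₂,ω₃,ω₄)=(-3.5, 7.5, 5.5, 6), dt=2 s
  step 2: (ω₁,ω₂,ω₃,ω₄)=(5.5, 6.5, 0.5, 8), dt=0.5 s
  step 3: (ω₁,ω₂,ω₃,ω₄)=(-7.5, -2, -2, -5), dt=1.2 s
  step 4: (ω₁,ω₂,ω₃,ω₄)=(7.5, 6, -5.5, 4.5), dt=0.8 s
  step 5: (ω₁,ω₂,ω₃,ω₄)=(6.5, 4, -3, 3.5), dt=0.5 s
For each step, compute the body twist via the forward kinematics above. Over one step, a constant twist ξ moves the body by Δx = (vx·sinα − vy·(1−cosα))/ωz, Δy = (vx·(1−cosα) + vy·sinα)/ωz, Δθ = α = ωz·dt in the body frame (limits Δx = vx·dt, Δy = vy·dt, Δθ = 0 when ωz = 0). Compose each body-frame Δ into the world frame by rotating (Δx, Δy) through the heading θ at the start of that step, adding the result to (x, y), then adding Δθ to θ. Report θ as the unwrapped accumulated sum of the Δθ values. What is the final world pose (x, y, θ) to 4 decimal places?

(0.2939, 0.4757, 1.6271)

step 1: ξ=(vx,vy,ωz)=(0.1938, 0.1313, 0.4792), dt=2.0 → body Δ=(0.2144, 0.3960, 0.9583) → world pose (0.2144, 0.3960, 0.9583)
step 2: ξ=(vx,vy,ωz)=(0.2563, -0.0813, 0.3542), dt=0.5 → body Δ=(0.1310, -0.0291, 0.1771) → world pose (0.3136, 0.4865, 1.1354)
step 3: ξ=(vx,vy,ωz)=(-0.2062, 0.1062, 0.1042), dt=1.2 → body Δ=(-0.2548, 0.1117, 0.1250) → world pose (0.1048, 0.3026, 1.2604)
step 4: ξ=(vx,vy,ωz)=(0.1562, -0.1437, 0.3542), dt=0.8 → body Δ=(0.1395, -0.0959, 0.2833) → world pose (0.2387, 0.4062, 1.5438)
step 5: ξ=(vx,vy,ωz)=(0.1375, -0.1125, 0.1667), dt=0.5 → body Δ=(0.0710, -0.0533, 0.0833) → world pose (0.2939, 0.4757, 1.6271)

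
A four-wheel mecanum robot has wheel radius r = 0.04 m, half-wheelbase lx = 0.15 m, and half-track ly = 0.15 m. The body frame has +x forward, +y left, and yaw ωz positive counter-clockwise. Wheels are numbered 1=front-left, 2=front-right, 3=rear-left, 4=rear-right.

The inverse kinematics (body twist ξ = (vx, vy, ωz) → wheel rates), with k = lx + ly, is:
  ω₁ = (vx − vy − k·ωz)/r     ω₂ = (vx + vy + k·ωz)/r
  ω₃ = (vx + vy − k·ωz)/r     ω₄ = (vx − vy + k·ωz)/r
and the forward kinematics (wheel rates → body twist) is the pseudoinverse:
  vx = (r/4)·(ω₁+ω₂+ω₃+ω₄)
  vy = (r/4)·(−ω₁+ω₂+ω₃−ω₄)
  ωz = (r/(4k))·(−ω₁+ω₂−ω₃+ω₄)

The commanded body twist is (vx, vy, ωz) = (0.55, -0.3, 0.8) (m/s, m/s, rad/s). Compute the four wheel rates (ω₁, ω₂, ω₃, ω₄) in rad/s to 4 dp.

k = lx + ly = 0.15 + 0.15 = 0.3000;  k·ωz = 0.3000·0.8 = 0.2400
ω₁ (FL) = (vx − vy − k·ωz)/r = 0.6100/0.04 = 15.2500
ω₂ (FR) = (vx + vy + k·ωz)/r = 0.4900/0.04 = 12.2500
ω₃ (RL) = (vx + vy − k·ωz)/r = 0.0100/0.04 = 0.2500
ω₄ (RR) = (vx − vy + k·ωz)/r = 1.0900/0.04 = 27.2500

(15.2500, 12.2500, 0.2500, 27.2500)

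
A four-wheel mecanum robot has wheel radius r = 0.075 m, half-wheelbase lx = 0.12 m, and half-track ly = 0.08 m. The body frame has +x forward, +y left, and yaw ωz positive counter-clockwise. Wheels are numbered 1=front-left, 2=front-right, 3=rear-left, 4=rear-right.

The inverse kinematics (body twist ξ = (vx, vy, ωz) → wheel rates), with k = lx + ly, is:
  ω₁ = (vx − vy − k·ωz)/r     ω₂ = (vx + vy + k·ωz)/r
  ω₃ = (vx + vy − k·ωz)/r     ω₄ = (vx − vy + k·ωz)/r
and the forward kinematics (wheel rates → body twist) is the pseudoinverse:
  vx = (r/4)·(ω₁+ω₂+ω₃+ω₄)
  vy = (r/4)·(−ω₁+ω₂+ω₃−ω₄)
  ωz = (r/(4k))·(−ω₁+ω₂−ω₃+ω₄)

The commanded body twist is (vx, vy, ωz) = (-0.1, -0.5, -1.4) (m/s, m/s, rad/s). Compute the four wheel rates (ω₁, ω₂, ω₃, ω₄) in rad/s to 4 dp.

k = lx + ly = 0.12 + 0.08 = 0.2000;  k·ωz = 0.2000·-1.4 = -0.2800
ω₁ (FL) = (vx − vy − k·ωz)/r = 0.6800/0.075 = 9.0667
ω₂ (FR) = (vx + vy + k·ωz)/r = -0.8800/0.075 = -11.7333
ω₃ (RL) = (vx + vy − k·ωz)/r = -0.3200/0.075 = -4.2667
ω₄ (RR) = (vx − vy + k·ωz)/r = 0.1200/0.075 = 1.6000

(9.0667, -11.7333, -4.2667, 1.6000)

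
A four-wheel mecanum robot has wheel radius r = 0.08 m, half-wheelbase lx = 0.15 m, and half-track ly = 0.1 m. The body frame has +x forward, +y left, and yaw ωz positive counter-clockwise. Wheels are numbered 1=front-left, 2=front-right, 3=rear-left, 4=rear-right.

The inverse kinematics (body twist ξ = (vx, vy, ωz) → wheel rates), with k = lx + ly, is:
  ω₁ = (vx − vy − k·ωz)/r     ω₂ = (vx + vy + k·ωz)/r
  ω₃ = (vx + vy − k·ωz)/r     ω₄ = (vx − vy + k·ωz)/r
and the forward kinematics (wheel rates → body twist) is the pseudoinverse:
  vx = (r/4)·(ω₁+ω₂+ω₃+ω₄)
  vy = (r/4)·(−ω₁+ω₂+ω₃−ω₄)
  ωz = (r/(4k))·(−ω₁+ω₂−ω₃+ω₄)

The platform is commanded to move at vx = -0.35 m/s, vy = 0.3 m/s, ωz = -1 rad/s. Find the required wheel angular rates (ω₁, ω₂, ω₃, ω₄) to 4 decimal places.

(-5.0000, -3.7500, 2.5000, -11.2500)

k = lx + ly = 0.15 + 0.1 = 0.2500;  k·ωz = 0.2500·-1 = -0.2500
ω₁ (FL) = (vx − vy − k·ωz)/r = -0.4000/0.08 = -5.0000
ω₂ (FR) = (vx + vy + k·ωz)/r = -0.3000/0.08 = -3.7500
ω₃ (RL) = (vx + vy − k·ωz)/r = 0.2000/0.08 = 2.5000
ω₄ (RR) = (vx − vy + k·ωz)/r = -0.9000/0.08 = -11.2500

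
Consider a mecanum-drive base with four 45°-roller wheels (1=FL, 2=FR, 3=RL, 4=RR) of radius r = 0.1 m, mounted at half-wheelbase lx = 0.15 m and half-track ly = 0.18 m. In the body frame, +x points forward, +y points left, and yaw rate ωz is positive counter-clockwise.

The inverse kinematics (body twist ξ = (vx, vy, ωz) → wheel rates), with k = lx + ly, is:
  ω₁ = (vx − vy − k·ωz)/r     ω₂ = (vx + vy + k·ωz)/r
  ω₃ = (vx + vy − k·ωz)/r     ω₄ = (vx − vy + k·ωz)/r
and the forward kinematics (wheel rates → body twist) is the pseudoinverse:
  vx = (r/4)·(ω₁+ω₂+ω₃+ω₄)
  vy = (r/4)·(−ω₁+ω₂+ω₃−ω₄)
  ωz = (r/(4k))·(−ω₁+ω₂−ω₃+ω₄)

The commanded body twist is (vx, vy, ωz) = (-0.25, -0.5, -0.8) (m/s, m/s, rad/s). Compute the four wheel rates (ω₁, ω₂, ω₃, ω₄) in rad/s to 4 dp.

k = lx + ly = 0.15 + 0.18 = 0.3300;  k·ωz = 0.3300·-0.8 = -0.2640
ω₁ (FL) = (vx − vy − k·ωz)/r = 0.5140/0.1 = 5.1400
ω₂ (FR) = (vx + vy + k·ωz)/r = -1.0140/0.1 = -10.1400
ω₃ (RL) = (vx + vy − k·ωz)/r = -0.4860/0.1 = -4.8600
ω₄ (RR) = (vx − vy + k·ωz)/r = -0.0140/0.1 = -0.1400

(5.1400, -10.1400, -4.8600, -0.1400)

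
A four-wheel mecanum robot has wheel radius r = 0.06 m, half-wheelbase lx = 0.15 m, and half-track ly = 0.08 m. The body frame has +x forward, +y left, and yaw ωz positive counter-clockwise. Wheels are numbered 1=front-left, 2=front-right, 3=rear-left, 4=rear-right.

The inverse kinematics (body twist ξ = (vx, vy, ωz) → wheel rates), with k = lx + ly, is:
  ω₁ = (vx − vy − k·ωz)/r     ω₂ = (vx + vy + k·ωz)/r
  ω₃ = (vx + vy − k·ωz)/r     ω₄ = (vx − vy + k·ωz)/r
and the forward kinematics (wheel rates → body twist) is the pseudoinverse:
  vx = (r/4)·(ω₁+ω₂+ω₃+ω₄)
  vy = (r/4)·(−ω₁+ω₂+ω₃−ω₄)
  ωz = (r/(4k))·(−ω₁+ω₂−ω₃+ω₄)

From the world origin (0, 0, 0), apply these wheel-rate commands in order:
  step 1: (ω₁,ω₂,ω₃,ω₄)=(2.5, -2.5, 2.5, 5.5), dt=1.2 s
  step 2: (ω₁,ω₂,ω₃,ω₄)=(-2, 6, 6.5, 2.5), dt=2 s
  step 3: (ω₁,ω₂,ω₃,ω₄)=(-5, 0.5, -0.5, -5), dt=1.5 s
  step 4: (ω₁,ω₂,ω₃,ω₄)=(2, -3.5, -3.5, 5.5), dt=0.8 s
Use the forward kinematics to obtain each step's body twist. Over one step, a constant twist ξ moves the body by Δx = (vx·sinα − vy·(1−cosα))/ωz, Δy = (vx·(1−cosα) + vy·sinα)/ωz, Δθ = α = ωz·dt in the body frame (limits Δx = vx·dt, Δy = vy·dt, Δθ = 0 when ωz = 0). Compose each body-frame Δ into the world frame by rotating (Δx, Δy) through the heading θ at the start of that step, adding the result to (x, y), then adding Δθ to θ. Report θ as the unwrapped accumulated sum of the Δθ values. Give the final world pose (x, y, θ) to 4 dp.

step 1: ξ=(vx,vy,ωz)=(0.1200, -0.1200, -0.1304), dt=1.2 → body Δ=(0.1322, -0.1547, -0.1565) → world pose (0.1322, -0.1547, -0.1565)
step 2: ξ=(vx,vy,ωz)=(0.1950, 0.1800, 0.2609), dt=2.0 → body Δ=(0.2807, 0.4433, 0.5217) → world pose (0.4786, 0.2395, 0.3652)
step 3: ξ=(vx,vy,ωz)=(-0.1500, 0.1500, 0.0652), dt=1.5 → body Δ=(-0.2356, 0.2136, 0.0978) → world pose (0.1822, 0.3549, 0.4630)
step 4: ξ=(vx,vy,ωz)=(0.0075, -0.2175, 0.2283), dt=0.8 → body Δ=(0.0218, -0.1725, 0.1826) → world pose (0.2787, 0.2103, 0.6457)

(0.2787, 0.2103, 0.6457)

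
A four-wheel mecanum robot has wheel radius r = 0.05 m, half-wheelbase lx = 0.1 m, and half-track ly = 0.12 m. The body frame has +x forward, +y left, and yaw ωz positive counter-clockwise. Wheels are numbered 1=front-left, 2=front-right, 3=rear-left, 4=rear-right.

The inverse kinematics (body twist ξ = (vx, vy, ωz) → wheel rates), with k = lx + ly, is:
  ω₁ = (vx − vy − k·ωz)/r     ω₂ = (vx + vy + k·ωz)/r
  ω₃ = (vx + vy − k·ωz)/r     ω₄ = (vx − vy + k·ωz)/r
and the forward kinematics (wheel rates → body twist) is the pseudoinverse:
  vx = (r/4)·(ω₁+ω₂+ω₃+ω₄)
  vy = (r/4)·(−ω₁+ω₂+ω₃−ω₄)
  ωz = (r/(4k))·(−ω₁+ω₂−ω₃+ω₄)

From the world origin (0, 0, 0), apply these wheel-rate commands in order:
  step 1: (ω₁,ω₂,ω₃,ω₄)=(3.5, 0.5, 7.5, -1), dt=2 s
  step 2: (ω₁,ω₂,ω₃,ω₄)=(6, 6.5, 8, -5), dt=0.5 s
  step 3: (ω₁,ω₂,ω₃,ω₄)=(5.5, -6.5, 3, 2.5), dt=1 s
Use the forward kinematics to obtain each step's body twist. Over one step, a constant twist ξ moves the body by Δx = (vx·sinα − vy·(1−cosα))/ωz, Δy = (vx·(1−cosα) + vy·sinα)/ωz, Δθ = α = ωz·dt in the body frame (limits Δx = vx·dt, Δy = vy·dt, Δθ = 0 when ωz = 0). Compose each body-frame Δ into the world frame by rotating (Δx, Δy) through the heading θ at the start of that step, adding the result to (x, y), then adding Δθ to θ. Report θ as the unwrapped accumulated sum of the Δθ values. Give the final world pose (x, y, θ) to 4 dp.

step 1: ξ=(vx,vy,ωz)=(0.1313, 0.0687, -0.6534), dt=2.0 → body Δ=(0.2717, -0.0469, -1.3068) → world pose (0.2717, -0.0469, -1.3068)
step 2: ξ=(vx,vy,ωz)=(0.1938, 0.1688, -0.7102), dt=0.5 → body Δ=(0.1097, 0.0656, -0.3551) → world pose (0.3636, -0.1356, -1.6619)
step 3: ξ=(vx,vy,ωz)=(0.0563, -0.1437, -0.7102), dt=1.0 → body Δ=(0.0027, -0.1511, -0.7102) → world pose (0.2129, -0.1246, -2.3722)

(0.2129, -0.1246, -2.3722)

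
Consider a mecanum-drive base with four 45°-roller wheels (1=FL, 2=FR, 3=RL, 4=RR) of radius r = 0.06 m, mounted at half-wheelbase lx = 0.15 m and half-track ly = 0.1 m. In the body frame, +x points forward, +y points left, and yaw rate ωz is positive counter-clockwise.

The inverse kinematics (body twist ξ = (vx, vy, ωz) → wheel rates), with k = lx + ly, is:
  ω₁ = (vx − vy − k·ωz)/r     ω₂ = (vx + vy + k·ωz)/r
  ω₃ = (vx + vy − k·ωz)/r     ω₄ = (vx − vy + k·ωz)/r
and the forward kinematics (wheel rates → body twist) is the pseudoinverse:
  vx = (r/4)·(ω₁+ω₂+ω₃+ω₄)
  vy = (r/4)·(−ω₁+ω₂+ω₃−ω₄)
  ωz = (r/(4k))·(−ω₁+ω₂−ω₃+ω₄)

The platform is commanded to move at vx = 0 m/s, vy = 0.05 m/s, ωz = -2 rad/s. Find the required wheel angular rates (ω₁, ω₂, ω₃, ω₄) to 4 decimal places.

(7.5000, -7.5000, 9.1667, -9.1667)

k = lx + ly = 0.15 + 0.1 = 0.2500;  k·ωz = 0.2500·-2 = -0.5000
ω₁ (FL) = (vx − vy − k·ωz)/r = 0.4500/0.06 = 7.5000
ω₂ (FR) = (vx + vy + k·ωz)/r = -0.4500/0.06 = -7.5000
ω₃ (RL) = (vx + vy − k·ωz)/r = 0.5500/0.06 = 9.1667
ω₄ (RR) = (vx − vy + k·ωz)/r = -0.5500/0.06 = -9.1667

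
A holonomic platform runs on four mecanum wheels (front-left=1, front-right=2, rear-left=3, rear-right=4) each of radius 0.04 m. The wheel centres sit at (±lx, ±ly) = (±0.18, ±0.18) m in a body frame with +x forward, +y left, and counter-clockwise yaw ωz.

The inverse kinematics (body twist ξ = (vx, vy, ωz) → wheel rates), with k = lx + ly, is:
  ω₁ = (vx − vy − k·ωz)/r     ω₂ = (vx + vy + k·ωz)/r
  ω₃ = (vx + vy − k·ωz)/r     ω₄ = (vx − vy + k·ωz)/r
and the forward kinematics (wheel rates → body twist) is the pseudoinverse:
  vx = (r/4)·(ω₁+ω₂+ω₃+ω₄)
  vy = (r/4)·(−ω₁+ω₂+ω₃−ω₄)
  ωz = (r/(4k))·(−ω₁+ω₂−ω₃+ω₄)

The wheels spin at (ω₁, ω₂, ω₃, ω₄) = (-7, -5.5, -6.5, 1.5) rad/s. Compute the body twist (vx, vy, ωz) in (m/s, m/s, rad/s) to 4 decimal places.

k = lx + ly = 0.18 + 0.18 = 0.3600
ω₁+ω₂+ω₃+ω₄ = -17.5000  →  vx = (0.04/4)·-17.5000 = -0.1750
−ω₁+ω₂+ω₃−ω₄ = -6.5000  →  vy = (0.04/4)·-6.5000 = -0.0650
−ω₁+ω₂−ω₃+ω₄ = 9.5000  →  ωz = (0.04/1.4400)·9.5000 = 0.2639

(-0.1750, -0.0650, 0.2639)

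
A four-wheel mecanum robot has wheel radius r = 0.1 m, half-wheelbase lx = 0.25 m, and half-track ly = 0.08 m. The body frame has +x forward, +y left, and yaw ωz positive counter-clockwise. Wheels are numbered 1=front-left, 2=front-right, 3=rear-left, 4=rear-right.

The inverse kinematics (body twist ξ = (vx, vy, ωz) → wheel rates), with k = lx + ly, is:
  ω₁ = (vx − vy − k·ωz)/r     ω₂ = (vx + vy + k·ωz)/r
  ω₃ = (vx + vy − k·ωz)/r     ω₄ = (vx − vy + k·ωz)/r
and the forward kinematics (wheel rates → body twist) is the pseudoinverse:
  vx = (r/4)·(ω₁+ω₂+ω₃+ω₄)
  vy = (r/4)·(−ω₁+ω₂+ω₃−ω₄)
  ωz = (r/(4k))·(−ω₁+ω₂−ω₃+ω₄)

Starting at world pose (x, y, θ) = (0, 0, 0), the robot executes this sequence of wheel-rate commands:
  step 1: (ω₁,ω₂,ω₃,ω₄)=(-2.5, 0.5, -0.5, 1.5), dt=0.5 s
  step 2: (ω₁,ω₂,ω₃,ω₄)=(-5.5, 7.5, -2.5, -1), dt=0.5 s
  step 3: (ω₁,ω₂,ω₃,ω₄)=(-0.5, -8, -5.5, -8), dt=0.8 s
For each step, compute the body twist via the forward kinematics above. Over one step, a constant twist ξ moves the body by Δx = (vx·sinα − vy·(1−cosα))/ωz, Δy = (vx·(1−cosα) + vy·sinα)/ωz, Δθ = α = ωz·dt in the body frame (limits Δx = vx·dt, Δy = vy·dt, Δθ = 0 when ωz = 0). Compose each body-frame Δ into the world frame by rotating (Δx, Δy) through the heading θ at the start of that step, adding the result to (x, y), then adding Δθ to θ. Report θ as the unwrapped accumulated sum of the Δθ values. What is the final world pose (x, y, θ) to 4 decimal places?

(-0.4450, -0.1422, 0.1326)

step 1: ξ=(vx,vy,ωz)=(-0.0250, 0.0250, 0.3788), dt=0.5 → body Δ=(-0.0136, 0.0112, 0.1894) → world pose (-0.0136, 0.0112, 0.1894)
step 2: ξ=(vx,vy,ωz)=(-0.0375, 0.2875, 1.0985), dt=0.5 → body Δ=(-0.0563, 0.1316, 0.5492) → world pose (-0.0937, 0.1299, 0.7386)
step 3: ξ=(vx,vy,ωz)=(-0.5500, -0.1250, -0.7576), dt=0.8 → body Δ=(-0.4429, 0.0353, -0.6061) → world pose (-0.4450, -0.1422, 0.1326)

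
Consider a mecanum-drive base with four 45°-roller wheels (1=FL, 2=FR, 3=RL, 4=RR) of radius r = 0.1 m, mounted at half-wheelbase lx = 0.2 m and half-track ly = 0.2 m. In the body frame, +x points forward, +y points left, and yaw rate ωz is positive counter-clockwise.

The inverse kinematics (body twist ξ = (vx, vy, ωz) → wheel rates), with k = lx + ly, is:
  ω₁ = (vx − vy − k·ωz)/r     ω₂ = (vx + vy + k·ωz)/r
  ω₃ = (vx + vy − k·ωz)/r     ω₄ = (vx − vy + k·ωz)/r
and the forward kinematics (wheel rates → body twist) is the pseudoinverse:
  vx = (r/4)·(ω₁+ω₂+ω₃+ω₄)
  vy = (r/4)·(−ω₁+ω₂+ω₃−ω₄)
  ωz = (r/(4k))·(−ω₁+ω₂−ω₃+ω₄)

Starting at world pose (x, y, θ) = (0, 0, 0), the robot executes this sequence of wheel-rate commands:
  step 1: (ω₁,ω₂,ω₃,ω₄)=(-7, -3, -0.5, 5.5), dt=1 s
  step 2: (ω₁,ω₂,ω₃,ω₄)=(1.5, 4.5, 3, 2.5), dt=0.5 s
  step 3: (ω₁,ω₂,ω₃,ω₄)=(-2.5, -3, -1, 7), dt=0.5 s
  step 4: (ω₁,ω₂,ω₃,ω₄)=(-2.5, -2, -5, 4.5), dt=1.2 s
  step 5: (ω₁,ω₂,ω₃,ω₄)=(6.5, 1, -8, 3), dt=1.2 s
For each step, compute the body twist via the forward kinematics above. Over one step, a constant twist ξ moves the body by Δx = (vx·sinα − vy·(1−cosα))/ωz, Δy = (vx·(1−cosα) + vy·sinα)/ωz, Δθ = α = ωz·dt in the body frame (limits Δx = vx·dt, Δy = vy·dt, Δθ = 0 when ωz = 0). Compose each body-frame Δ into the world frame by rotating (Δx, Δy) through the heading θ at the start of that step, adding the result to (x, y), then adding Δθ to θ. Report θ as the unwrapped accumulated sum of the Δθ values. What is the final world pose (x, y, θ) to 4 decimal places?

step 1: ξ=(vx,vy,ωz)=(-0.1250, -0.0500, 0.6250), dt=1.0 → body Δ=(-0.1019, -0.0846, 0.6250) → world pose (-0.1019, -0.0846, 0.6250)
step 2: ξ=(vx,vy,ωz)=(0.2875, 0.0875, 0.1562), dt=0.5 → body Δ=(0.1419, 0.0493, 0.0781) → world pose (-0.0157, 0.0384, 0.7031)
step 3: ξ=(vx,vy,ωz)=(0.0125, -0.2125, 0.4688), dt=0.5 → body Δ=(0.0186, -0.1046, 0.2344) → world pose (0.0661, -0.0293, 0.9375)
step 4: ξ=(vx,vy,ωz)=(-0.1250, -0.2250, 0.6250), dt=1.2 → body Δ=(-0.0397, -0.2991, 0.7500) → world pose (0.2836, -0.2383, 1.6875)
step 5: ξ=(vx,vy,ωz)=(0.0625, -0.4125, 0.3438), dt=1.2 → body Δ=(0.1735, -0.4658, 0.4125) → world pose (0.7261, -0.0117, 2.1000)

(0.7261, -0.0117, 2.1000)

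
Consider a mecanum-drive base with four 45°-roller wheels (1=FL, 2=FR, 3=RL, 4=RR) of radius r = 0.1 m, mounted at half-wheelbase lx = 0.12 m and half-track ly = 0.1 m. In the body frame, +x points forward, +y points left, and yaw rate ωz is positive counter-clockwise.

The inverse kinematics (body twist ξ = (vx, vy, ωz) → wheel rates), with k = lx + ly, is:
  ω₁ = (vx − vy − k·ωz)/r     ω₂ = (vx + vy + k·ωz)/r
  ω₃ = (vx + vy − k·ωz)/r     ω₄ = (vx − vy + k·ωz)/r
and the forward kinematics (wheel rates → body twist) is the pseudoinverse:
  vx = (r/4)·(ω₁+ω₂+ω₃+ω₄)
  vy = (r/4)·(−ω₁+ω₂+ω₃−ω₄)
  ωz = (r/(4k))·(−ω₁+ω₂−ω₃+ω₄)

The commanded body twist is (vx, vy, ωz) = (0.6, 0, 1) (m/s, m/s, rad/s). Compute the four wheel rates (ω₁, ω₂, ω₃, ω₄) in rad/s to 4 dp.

k = lx + ly = 0.12 + 0.1 = 0.2200;  k·ωz = 0.2200·1 = 0.2200
ω₁ (FL) = (vx − vy − k·ωz)/r = 0.3800/0.1 = 3.8000
ω₂ (FR) = (vx + vy + k·ωz)/r = 0.8200/0.1 = 8.2000
ω₃ (RL) = (vx + vy − k·ωz)/r = 0.3800/0.1 = 3.8000
ω₄ (RR) = (vx − vy + k·ωz)/r = 0.8200/0.1 = 8.2000

(3.8000, 8.2000, 3.8000, 8.2000)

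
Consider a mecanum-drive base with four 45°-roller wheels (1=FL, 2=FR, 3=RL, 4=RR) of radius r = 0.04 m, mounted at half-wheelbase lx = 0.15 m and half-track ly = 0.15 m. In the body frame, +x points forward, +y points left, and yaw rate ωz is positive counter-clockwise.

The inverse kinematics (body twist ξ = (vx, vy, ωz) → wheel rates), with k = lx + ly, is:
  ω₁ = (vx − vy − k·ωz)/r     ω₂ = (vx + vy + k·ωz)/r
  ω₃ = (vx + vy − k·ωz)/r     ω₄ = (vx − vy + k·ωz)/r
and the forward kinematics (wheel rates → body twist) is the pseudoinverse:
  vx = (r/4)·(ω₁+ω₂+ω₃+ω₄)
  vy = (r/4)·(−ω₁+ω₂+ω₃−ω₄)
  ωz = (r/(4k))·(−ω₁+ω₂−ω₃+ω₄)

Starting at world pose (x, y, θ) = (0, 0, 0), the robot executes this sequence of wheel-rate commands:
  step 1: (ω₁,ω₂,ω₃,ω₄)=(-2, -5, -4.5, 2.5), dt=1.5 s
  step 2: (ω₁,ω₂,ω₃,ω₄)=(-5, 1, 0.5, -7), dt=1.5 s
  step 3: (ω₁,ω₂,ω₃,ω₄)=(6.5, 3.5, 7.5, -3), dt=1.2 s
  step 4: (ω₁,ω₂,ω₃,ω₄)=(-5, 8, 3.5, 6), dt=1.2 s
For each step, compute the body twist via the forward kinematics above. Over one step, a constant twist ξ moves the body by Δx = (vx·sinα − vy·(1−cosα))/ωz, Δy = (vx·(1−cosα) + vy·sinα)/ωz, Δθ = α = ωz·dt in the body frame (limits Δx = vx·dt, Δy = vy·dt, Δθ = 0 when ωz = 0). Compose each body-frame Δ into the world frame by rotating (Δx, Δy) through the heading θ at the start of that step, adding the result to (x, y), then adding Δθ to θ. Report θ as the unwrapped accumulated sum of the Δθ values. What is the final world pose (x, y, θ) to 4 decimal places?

step 1: ξ=(vx,vy,ωz)=(-0.0900, -0.1000, 0.1333), dt=1.5 → body Δ=(-0.1192, -0.1625, 0.2000) → world pose (-0.1192, -0.1625, 0.2000)
step 2: ξ=(vx,vy,ωz)=(-0.1050, 0.1350, -0.0500), dt=1.5 → body Δ=(-0.1498, 0.2082, -0.0750) → world pose (-0.3073, 0.0119, 0.1250)
step 3: ξ=(vx,vy,ωz)=(0.1450, 0.0750, -0.4500), dt=1.2 → body Δ=(0.1894, 0.0398, -0.5400) → world pose (-0.1244, 0.0750, -0.4150)
step 4: ξ=(vx,vy,ωz)=(0.1250, 0.1050, 0.5167), dt=1.2 → body Δ=(0.1027, 0.1631, 0.6200) → world pose (0.0354, 0.1828, 0.2050)

(0.0354, 0.1828, 0.2050)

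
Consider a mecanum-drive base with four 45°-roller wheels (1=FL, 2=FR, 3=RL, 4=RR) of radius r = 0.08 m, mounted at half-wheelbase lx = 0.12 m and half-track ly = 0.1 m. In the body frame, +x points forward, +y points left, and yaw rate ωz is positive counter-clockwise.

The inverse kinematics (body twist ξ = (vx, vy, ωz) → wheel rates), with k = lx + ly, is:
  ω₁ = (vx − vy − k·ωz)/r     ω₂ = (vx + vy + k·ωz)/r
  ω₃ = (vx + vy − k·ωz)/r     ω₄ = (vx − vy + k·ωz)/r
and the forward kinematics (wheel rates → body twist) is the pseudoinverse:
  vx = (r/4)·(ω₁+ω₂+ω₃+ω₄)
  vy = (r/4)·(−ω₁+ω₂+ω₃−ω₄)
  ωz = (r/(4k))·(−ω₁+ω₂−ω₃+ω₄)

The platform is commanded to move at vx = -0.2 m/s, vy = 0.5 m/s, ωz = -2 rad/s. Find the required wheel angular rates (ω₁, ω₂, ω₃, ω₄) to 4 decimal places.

(-3.2500, -1.7500, 9.2500, -14.2500)

k = lx + ly = 0.12 + 0.1 = 0.2200;  k·ωz = 0.2200·-2 = -0.4400
ω₁ (FL) = (vx − vy − k·ωz)/r = -0.2600/0.08 = -3.2500
ω₂ (FR) = (vx + vy + k·ωz)/r = -0.1400/0.08 = -1.7500
ω₃ (RL) = (vx + vy − k·ωz)/r = 0.7400/0.08 = 9.2500
ω₄ (RR) = (vx − vy + k·ωz)/r = -1.1400/0.08 = -14.2500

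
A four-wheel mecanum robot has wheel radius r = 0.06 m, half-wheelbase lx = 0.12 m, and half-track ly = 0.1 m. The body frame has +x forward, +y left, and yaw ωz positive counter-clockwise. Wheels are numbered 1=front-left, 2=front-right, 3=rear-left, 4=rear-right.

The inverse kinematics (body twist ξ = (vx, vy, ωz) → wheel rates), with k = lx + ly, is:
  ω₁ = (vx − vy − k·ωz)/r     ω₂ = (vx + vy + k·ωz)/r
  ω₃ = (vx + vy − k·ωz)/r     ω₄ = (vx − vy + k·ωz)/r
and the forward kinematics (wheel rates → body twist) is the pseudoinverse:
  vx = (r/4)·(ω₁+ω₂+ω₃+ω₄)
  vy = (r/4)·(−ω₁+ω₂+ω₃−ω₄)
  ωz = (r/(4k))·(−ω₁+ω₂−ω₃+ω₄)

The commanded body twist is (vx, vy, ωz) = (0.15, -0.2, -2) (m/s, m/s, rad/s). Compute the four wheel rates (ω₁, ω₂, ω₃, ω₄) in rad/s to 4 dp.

(13.1667, -8.1667, 6.5000, -1.5000)

k = lx + ly = 0.12 + 0.1 = 0.2200;  k·ωz = 0.2200·-2 = -0.4400
ω₁ (FL) = (vx − vy − k·ωz)/r = 0.7900/0.06 = 13.1667
ω₂ (FR) = (vx + vy + k·ωz)/r = -0.4900/0.06 = -8.1667
ω₃ (RL) = (vx + vy − k·ωz)/r = 0.3900/0.06 = 6.5000
ω₄ (RR) = (vx − vy + k·ωz)/r = -0.0900/0.06 = -1.5000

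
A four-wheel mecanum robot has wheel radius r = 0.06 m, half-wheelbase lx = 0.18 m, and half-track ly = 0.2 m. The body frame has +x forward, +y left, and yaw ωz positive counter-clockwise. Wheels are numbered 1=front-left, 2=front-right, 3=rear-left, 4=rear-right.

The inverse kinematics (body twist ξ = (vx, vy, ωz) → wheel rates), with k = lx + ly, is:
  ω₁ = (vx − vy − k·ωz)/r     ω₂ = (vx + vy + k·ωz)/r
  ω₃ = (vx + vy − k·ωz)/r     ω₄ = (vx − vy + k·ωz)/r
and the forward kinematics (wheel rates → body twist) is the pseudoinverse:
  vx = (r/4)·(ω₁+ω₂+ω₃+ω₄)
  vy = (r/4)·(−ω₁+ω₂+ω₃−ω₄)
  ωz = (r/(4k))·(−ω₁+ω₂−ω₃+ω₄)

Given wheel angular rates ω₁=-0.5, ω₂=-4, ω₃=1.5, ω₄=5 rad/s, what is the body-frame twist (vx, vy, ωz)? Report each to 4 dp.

(0.0300, -0.1050, 0.0000)

k = lx + ly = 0.18 + 0.2 = 0.3800
ω₁+ω₂+ω₃+ω₄ = 2.0000  →  vx = (0.06/4)·2.0000 = 0.0300
−ω₁+ω₂+ω₃−ω₄ = -7.0000  →  vy = (0.06/4)·-7.0000 = -0.1050
−ω₁+ω₂−ω₃+ω₄ = 0.0000  →  ωz = (0.06/1.5200)·0.0000 = 0.0000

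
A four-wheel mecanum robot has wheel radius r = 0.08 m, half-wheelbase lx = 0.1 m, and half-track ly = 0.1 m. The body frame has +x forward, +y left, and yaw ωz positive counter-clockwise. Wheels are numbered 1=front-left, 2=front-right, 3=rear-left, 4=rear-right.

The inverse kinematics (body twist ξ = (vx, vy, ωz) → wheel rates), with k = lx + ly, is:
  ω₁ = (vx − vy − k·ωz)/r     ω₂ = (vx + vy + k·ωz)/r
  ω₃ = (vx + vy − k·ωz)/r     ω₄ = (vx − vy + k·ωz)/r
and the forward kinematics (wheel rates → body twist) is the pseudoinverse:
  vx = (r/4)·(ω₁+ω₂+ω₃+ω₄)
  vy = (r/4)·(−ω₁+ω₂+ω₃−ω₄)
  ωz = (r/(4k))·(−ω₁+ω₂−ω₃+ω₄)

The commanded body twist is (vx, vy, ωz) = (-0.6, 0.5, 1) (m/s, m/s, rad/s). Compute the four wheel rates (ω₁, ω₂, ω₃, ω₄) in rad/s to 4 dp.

(-16.2500, 1.2500, -3.7500, -11.2500)

k = lx + ly = 0.1 + 0.1 = 0.2000;  k·ωz = 0.2000·1 = 0.2000
ω₁ (FL) = (vx − vy − k·ωz)/r = -1.3000/0.08 = -16.2500
ω₂ (FR) = (vx + vy + k·ωz)/r = 0.1000/0.08 = 1.2500
ω₃ (RL) = (vx + vy − k·ωz)/r = -0.3000/0.08 = -3.7500
ω₄ (RR) = (vx − vy + k·ωz)/r = -0.9000/0.08 = -11.2500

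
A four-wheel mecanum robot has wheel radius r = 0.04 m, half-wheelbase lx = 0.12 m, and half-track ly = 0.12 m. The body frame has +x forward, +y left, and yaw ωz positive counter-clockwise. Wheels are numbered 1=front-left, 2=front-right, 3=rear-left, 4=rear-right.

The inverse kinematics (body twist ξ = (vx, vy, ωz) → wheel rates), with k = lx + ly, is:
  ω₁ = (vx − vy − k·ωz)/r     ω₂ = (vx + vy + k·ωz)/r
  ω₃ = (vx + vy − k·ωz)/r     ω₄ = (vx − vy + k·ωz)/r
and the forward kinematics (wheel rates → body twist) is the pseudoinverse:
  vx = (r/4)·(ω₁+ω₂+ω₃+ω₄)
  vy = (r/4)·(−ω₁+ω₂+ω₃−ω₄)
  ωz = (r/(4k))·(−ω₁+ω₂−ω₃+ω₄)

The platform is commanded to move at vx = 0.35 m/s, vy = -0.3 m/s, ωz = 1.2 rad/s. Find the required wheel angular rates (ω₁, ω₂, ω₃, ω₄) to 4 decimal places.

k = lx + ly = 0.12 + 0.12 = 0.2400;  k·ωz = 0.2400·1.2 = 0.2880
ω₁ (FL) = (vx − vy − k·ωz)/r = 0.3620/0.04 = 9.0500
ω₂ (FR) = (vx + vy + k·ωz)/r = 0.3380/0.04 = 8.4500
ω₃ (RL) = (vx + vy − k·ωz)/r = -0.2380/0.04 = -5.9500
ω₄ (RR) = (vx − vy + k·ωz)/r = 0.9380/0.04 = 23.4500

(9.0500, 8.4500, -5.9500, 23.4500)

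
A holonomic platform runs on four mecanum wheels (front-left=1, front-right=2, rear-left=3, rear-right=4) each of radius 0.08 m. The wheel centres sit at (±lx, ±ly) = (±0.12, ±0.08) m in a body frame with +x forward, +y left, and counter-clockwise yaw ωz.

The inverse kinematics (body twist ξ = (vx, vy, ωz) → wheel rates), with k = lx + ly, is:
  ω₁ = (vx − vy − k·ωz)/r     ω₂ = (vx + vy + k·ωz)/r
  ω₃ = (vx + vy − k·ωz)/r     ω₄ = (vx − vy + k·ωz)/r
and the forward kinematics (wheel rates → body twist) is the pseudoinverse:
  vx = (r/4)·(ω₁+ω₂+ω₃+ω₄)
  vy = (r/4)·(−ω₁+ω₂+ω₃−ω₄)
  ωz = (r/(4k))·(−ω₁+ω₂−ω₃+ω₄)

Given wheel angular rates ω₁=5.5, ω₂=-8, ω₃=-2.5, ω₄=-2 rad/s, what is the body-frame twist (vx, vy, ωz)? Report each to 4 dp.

k = lx + ly = 0.12 + 0.08 = 0.2000
ω₁+ω₂+ω₃+ω₄ = -7.0000  →  vx = (0.08/4)·-7.0000 = -0.1400
−ω₁+ω₂+ω₃−ω₄ = -14.0000  →  vy = (0.08/4)·-14.0000 = -0.2800
−ω₁+ω₂−ω₃+ω₄ = -13.0000  →  ωz = (0.08/0.8000)·-13.0000 = -1.3000

(-0.1400, -0.2800, -1.3000)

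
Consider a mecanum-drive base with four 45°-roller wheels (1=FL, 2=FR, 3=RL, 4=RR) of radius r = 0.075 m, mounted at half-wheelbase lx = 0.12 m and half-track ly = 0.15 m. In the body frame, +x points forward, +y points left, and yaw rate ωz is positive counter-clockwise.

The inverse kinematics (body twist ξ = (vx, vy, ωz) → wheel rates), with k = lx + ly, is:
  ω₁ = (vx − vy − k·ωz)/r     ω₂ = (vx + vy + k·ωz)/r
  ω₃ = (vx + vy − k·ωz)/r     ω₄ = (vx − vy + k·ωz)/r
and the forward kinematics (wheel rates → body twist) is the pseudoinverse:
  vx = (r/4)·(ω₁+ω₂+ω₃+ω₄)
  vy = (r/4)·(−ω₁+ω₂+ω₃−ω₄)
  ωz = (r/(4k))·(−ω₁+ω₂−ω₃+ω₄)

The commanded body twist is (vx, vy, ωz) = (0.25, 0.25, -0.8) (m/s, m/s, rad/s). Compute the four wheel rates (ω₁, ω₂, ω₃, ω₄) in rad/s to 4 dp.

(2.8800, 3.7867, 9.5467, -2.8800)

k = lx + ly = 0.12 + 0.15 = 0.2700;  k·ωz = 0.2700·-0.8 = -0.2160
ω₁ (FL) = (vx − vy − k·ωz)/r = 0.2160/0.075 = 2.8800
ω₂ (FR) = (vx + vy + k·ωz)/r = 0.2840/0.075 = 3.7867
ω₃ (RL) = (vx + vy − k·ωz)/r = 0.7160/0.075 = 9.5467
ω₄ (RR) = (vx − vy + k·ωz)/r = -0.2160/0.075 = -2.8800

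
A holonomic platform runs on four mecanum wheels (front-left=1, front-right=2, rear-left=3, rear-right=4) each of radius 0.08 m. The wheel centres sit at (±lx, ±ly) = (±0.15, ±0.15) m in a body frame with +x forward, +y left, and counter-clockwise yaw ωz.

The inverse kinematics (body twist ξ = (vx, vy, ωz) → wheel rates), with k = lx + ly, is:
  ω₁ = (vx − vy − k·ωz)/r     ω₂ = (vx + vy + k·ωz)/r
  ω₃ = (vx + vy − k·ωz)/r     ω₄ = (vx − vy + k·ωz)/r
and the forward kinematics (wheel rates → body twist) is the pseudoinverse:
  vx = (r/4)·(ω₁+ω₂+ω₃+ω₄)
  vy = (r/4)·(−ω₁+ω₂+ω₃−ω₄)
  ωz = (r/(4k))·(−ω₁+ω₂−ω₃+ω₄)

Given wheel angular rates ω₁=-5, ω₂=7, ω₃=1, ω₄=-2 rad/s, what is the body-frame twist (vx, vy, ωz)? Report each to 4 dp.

k = lx + ly = 0.15 + 0.15 = 0.3000
ω₁+ω₂+ω₃+ω₄ = 1.0000  →  vx = (0.08/4)·1.0000 = 0.0200
−ω₁+ω₂+ω₃−ω₄ = 15.0000  →  vy = (0.08/4)·15.0000 = 0.3000
−ω₁+ω₂−ω₃+ω₄ = 9.0000  →  ωz = (0.08/1.2000)·9.0000 = 0.6000

(0.0200, 0.3000, 0.6000)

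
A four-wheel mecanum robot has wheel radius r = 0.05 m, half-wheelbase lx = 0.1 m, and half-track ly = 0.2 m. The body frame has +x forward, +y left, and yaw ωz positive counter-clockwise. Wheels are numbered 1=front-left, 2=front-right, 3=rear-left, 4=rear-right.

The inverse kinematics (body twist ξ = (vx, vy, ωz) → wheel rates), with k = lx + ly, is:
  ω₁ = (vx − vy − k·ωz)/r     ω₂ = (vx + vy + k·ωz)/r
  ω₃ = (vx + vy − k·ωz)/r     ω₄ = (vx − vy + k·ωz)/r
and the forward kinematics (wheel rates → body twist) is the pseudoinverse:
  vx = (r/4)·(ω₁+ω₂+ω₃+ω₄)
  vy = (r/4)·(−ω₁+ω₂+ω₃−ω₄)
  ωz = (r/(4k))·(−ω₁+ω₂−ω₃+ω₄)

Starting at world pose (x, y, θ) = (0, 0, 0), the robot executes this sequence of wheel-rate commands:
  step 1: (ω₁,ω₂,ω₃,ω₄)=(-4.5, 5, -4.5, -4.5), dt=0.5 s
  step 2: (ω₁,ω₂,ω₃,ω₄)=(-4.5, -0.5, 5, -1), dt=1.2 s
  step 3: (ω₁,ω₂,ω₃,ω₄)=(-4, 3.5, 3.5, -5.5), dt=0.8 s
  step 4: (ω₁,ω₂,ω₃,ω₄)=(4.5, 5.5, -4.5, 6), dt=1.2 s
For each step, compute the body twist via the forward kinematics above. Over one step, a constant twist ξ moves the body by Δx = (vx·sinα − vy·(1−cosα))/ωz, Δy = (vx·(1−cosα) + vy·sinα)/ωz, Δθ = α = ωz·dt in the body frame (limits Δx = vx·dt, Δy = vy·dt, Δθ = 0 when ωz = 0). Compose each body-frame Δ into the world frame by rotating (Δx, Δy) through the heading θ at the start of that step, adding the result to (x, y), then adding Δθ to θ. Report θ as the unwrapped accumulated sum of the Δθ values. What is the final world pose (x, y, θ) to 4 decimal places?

(0.0744, 0.2859, 0.6229)

step 1: ξ=(vx,vy,ωz)=(-0.1063, 0.1187, 0.3958), dt=0.5 → body Δ=(-0.0586, 0.0537, 0.1979) → world pose (-0.0586, 0.0537, 0.1979)
step 2: ξ=(vx,vy,ωz)=(-0.0125, 0.1250, -0.0833), dt=1.2 → body Δ=(-0.0075, 0.1505, -0.1000) → world pose (-0.0956, 0.1998, 0.0979)
step 3: ξ=(vx,vy,ωz)=(-0.0312, 0.2063, -0.0625), dt=0.8 → body Δ=(-0.0209, 0.1656, -0.0500) → world pose (-0.1325, 0.3626, 0.0479)
step 4: ξ=(vx,vy,ωz)=(0.1438, -0.1188, 0.4792), dt=1.2 → body Δ=(0.2030, -0.0865, 0.5750) → world pose (0.0744, 0.2859, 0.6229)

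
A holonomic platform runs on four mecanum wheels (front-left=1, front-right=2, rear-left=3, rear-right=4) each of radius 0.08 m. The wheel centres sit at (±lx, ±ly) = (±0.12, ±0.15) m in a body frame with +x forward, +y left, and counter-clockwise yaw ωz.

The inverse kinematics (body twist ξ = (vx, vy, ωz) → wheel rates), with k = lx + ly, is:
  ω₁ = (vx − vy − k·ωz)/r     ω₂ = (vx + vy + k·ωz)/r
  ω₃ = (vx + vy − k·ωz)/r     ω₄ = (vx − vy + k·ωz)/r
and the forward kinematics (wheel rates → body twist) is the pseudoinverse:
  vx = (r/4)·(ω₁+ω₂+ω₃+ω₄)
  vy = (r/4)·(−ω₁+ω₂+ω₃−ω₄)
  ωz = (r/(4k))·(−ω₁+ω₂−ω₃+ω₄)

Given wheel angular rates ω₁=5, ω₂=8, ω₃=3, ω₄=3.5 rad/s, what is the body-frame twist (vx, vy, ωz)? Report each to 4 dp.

(0.3900, 0.0500, 0.2593)

k = lx + ly = 0.12 + 0.15 = 0.2700
ω₁+ω₂+ω₃+ω₄ = 19.5000  →  vx = (0.08/4)·19.5000 = 0.3900
−ω₁+ω₂+ω₃−ω₄ = 2.5000  →  vy = (0.08/4)·2.5000 = 0.0500
−ω₁+ω₂−ω₃+ω₄ = 3.5000  →  ωz = (0.08/1.0800)·3.5000 = 0.2593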